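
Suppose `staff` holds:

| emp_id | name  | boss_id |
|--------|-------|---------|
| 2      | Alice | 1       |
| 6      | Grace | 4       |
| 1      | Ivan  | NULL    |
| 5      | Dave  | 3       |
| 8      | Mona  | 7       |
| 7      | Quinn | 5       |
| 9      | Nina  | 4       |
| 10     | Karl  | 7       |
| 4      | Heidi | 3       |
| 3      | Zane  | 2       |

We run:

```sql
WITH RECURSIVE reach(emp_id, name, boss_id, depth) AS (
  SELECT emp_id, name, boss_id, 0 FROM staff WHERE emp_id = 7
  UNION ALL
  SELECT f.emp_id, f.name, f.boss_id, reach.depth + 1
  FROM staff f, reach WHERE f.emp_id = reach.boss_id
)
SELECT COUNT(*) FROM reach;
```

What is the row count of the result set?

Base: emp_id=7 (Quinn), boss_id=5, depth 0.
Iteration 1: join on emp_id=5 -> Dave (id 5, boss_id=3, depth 1).
Iteration 2: join on emp_id=3 -> Zane (id 3, boss_id=2, depth 2).
Iteration 3: join on emp_id=2 -> Alice (id 2, boss_id=1, depth 3).
Iteration 4: join on emp_id=1 -> Ivan (id 1, boss_id=NULL, depth 4).
Iteration 5: boss_id is NULL; no match; recursion stops.
Total rows emitted: 5.

5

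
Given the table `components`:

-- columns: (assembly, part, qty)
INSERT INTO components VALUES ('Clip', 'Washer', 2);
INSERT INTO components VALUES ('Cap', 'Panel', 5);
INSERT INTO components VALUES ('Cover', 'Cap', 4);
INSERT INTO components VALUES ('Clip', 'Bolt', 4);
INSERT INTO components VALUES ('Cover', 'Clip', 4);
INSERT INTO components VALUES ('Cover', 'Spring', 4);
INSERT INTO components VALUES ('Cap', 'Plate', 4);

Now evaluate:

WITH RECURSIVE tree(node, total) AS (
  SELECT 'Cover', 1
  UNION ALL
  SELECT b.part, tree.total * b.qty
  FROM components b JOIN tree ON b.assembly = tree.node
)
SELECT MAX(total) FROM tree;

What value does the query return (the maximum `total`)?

20

Base: (Cover, total=1).
Iteration 1: components of {Cover} -> Cap = 1*4 = 4, Clip = 1*4 = 4, Spring = 1*4 = 4.
Iteration 2: components of {Cap,Clip,Spring} -> Bolt = 4*4 = 16, Panel = 4*5 = 20, Plate = 4*4 = 16, Washer = 4*2 = 8.
Iteration 3: no further components; recursion stops.
total values: 1, 4, 4, 4, 20, 16, 16, 8; the maximum is 20.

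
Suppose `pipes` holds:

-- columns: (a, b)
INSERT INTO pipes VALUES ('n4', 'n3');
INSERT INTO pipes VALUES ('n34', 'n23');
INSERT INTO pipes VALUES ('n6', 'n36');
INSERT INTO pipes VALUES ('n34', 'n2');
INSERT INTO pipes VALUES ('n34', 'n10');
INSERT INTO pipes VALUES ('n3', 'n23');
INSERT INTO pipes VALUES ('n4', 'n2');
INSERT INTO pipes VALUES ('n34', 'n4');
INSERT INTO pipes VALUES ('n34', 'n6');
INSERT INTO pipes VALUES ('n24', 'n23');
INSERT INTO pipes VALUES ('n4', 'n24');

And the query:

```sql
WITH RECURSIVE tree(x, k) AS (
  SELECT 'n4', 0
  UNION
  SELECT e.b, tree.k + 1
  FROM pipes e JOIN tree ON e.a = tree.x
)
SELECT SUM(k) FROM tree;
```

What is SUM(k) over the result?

Base: (n4, k=0).
Iteration 1: edges from {n4} -> (n2, k=1), (n24, k=1), (n3, k=1).
Iteration 2: edges from {n2,n24,n3} -> (n23, k=2). [UNION drops 1 duplicate row(s)]
Iteration 3: no outgoing edges from {n23}; recursion stops.
SUM(k) = 0 + 1 + 1 + 1 + 2 = 5.

5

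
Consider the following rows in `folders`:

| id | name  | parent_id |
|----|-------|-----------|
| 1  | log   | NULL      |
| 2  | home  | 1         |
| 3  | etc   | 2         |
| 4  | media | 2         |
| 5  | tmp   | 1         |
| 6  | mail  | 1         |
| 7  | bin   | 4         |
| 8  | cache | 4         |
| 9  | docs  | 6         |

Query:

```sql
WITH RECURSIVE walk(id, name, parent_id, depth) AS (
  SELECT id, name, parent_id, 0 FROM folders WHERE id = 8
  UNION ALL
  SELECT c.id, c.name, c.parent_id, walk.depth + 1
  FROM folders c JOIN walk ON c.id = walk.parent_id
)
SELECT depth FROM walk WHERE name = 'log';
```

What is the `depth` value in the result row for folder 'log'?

3

Base: id=8 (cache), parent_id=4, depth 0.
Iteration 1: join on id=4 -> media (id 4, parent_id=2, depth 1).
Iteration 2: join on id=2 -> home (id 2, parent_id=1, depth 2).
Iteration 3: join on id=1 -> log (id 1, parent_id=NULL, depth 3).
Iteration 4: parent_id is NULL; no match; recursion stops.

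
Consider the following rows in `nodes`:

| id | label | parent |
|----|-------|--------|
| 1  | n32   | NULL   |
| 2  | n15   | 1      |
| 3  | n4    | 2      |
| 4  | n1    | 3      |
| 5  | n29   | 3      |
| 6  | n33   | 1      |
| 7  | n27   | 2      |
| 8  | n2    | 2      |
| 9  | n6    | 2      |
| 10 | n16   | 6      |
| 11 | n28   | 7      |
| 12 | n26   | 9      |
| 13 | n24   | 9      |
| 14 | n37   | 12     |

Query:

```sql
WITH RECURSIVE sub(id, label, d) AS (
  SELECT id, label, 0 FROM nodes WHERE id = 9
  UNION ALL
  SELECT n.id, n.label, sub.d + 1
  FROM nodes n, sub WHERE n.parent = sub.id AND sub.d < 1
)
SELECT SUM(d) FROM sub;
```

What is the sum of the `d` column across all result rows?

2

Base: id=9 (n6) at d 0.
Iteration 1: rows with parent in {9} -> n26 (id 12, d 1), n24 (id 13, d 1).
Iteration 2: d < 1 fails for all current rows; recursion stops.
SUM(d) = 0 + 1 + 1 = 2.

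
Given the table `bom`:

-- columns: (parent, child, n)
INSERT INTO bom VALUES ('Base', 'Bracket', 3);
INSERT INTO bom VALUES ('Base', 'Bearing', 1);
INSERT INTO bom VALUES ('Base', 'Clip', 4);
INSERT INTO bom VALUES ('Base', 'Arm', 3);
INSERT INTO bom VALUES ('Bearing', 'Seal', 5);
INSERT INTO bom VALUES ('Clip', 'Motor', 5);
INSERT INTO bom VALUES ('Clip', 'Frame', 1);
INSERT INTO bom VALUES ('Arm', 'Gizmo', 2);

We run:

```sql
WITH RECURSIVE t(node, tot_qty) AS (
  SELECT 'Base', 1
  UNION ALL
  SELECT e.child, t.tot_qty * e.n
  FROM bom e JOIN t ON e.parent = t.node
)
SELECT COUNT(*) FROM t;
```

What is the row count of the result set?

9

Base: (Base, tot_qty=1).
Iteration 1: components of {Base} -> Arm = 1*3 = 3, Bearing = 1*1 = 1, Bracket = 1*3 = 3, Clip = 1*4 = 4.
Iteration 2: components of {Arm,Bearing,Bracket,Clip} -> Frame = 4*1 = 4, Gizmo = 3*2 = 6, Motor = 4*5 = 20, Seal = 1*5 = 5.
Iteration 3: no further components; recursion stops.
Total rows emitted: 9.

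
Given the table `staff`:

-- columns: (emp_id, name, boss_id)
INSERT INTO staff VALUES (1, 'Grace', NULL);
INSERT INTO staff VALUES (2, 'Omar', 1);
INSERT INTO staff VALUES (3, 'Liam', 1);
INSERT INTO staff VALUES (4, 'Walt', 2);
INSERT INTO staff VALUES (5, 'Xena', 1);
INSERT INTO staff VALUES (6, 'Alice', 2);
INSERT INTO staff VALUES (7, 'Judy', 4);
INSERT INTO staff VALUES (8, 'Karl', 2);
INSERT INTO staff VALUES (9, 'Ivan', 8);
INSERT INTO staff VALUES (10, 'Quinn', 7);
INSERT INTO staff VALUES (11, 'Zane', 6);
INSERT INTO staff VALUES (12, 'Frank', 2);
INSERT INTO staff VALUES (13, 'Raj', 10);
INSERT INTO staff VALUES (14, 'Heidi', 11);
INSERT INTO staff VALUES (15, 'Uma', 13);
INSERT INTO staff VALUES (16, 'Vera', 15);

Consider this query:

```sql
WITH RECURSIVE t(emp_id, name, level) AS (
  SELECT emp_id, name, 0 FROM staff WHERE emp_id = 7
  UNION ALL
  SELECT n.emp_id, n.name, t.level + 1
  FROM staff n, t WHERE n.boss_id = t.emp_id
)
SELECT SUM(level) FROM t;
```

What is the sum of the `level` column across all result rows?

Base: emp_id=7 (Judy) at level 0.
Iteration 1: rows with boss_id in {7} -> Quinn (id 10, level 1).
Iteration 2: rows with boss_id in {10} -> Raj (id 13, level 2).
Iteration 3: rows with boss_id in {13} -> Uma (id 15, level 3).
Iteration 4: rows with boss_id in {15} -> Vera (id 16, level 4).
Iteration 5: no rows with boss_id in {16}; recursion stops.
SUM(level) = 0 + 1 + 2 + 3 + 4 = 10.

10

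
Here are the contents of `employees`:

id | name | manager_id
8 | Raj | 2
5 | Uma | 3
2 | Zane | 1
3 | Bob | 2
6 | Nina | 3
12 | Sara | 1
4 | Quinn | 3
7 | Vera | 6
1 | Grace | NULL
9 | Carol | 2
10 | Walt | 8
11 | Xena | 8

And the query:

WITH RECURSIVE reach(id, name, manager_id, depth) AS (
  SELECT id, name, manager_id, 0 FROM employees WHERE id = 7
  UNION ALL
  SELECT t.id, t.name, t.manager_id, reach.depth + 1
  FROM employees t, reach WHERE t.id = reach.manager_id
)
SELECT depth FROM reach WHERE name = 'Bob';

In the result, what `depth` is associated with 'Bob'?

2

Base: id=7 (Vera), manager_id=6, depth 0.
Iteration 1: join on id=6 -> Nina (id 6, manager_id=3, depth 1).
Iteration 2: join on id=3 -> Bob (id 3, manager_id=2, depth 2).
Iteration 3: join on id=2 -> Zane (id 2, manager_id=1, depth 3).
Iteration 4: join on id=1 -> Grace (id 1, manager_id=NULL, depth 4).
Iteration 5: manager_id is NULL; no match; recursion stops.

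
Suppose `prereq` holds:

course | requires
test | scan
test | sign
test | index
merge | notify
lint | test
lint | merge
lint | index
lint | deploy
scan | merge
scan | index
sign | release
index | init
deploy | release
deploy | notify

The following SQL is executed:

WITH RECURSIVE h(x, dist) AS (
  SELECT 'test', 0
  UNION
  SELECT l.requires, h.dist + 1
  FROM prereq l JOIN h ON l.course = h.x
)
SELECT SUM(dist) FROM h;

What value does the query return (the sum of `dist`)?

17

Base: (test, dist=0).
Iteration 1: edges from {test} -> (index, dist=1), (scan, dist=1), (sign, dist=1).
Iteration 2: edges from {index,scan,sign} -> (index, dist=2), (init, dist=2), (merge, dist=2), (release, dist=2).
Iteration 3: edges from {index,init,merge,release} -> (init, dist=3), (notify, dist=3).
Iteration 4: no outgoing edges from {init,notify}; recursion stops.
SUM(dist) = 0 + 1 + 1 + 1 + 2 + 2 + 2 + 2 + 3 + 3 = 17.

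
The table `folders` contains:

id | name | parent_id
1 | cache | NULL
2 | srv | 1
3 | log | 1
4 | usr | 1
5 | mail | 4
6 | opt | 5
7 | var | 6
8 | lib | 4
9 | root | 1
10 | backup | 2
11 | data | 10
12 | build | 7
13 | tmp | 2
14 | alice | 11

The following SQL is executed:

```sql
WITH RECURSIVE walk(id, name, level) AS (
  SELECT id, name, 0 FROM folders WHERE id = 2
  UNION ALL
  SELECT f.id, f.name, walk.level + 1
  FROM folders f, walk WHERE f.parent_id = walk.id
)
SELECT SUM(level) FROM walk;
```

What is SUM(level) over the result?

7

Base: id=2 (srv) at level 0.
Iteration 1: rows with parent_id in {2} -> backup (id 10, level 1), tmp (id 13, level 1).
Iteration 2: rows with parent_id in {10,13} -> data (id 11, level 2).
Iteration 3: rows with parent_id in {11} -> alice (id 14, level 3).
Iteration 4: no rows with parent_id in {14}; recursion stops.
SUM(level) = 0 + 1 + 1 + 2 + 3 = 7.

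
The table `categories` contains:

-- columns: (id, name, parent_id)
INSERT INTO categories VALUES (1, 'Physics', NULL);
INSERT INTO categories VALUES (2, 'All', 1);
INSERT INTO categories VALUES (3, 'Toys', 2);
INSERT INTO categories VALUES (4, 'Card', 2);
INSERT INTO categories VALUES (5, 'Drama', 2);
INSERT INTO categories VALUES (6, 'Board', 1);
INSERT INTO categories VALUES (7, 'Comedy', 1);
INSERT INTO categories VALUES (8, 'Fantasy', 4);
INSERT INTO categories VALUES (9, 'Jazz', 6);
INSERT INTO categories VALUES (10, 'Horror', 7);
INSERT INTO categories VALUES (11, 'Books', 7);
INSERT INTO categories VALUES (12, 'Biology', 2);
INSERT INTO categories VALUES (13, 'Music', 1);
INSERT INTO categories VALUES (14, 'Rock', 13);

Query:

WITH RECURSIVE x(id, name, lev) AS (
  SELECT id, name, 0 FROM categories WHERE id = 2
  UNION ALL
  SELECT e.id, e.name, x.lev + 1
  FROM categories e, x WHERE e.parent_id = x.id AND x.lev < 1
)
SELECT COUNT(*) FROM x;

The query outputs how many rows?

Base: id=2 (All) at lev 0.
Iteration 1: rows with parent_id in {2} -> Toys (id 3, lev 1), Card (id 4, lev 1), Drama (id 5, lev 1), Biology (id 12, lev 1).
Iteration 2: lev < 1 fails for all current rows; recursion stops.
Total rows emitted: 5.

5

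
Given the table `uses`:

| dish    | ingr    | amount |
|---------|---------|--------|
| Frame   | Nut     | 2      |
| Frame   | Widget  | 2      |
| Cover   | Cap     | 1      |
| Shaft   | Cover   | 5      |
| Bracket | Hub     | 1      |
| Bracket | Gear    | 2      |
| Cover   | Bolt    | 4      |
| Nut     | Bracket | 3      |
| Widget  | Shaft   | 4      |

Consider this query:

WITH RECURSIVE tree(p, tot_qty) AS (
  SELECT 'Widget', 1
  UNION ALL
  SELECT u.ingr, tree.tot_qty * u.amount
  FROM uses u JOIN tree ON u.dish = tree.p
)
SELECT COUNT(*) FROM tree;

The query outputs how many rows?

Base: (Widget, tot_qty=1).
Iteration 1: components of {Widget} -> Shaft = 1*4 = 4.
Iteration 2: components of {Shaft} -> Cover = 4*5 = 20.
Iteration 3: components of {Cover} -> Bolt = 20*4 = 80, Cap = 20*1 = 20.
Iteration 4: no further components; recursion stops.
Total rows emitted: 5.

5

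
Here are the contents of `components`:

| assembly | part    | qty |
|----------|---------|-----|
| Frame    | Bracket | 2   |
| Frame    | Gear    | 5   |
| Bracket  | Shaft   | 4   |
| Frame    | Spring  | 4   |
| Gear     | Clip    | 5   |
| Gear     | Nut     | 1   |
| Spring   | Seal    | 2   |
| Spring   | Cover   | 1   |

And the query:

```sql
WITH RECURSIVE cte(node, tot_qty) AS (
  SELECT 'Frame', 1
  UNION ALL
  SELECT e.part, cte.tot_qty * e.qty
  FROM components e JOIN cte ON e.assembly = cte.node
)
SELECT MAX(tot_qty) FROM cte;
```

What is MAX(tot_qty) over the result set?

25

Base: (Frame, tot_qty=1).
Iteration 1: components of {Frame} -> Bracket = 1*2 = 2, Gear = 1*5 = 5, Spring = 1*4 = 4.
Iteration 2: components of {Bracket,Gear,Spring} -> Clip = 5*5 = 25, Cover = 4*1 = 4, Nut = 5*1 = 5, Seal = 4*2 = 8, Shaft = 2*4 = 8.
Iteration 3: no further components; recursion stops.
tot_qty values: 1, 2, 5, 4, 8, 25, 5, 8, 4; the maximum is 25.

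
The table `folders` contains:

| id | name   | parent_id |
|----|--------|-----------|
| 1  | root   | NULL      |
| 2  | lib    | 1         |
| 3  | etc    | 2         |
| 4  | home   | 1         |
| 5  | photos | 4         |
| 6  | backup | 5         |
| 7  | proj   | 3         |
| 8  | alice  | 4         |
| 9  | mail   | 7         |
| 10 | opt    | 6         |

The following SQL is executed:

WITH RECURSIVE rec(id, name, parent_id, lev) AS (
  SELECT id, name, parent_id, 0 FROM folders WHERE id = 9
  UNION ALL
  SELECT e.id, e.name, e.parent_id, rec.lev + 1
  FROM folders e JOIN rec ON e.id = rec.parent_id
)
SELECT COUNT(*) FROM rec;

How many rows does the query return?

Base: id=9 (mail), parent_id=7, lev 0.
Iteration 1: join on id=7 -> proj (id 7, parent_id=3, lev 1).
Iteration 2: join on id=3 -> etc (id 3, parent_id=2, lev 2).
Iteration 3: join on id=2 -> lib (id 2, parent_id=1, lev 3).
Iteration 4: join on id=1 -> root (id 1, parent_id=NULL, lev 4).
Iteration 5: parent_id is NULL; no match; recursion stops.
Total rows emitted: 5.

5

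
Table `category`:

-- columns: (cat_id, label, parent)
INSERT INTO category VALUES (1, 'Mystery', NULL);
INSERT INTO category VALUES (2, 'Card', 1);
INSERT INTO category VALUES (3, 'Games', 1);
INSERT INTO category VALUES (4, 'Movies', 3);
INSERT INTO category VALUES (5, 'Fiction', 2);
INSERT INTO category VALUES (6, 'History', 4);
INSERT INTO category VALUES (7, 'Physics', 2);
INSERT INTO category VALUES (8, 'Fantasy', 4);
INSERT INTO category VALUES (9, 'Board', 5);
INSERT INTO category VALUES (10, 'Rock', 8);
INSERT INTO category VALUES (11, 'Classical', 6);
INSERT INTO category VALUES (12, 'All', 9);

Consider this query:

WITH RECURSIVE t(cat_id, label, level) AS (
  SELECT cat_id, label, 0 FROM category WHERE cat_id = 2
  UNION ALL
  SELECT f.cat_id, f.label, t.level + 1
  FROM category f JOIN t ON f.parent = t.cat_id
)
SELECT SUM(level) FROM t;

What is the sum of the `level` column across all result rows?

7

Base: cat_id=2 (Card) at level 0.
Iteration 1: rows with parent in {2} -> Fiction (id 5, level 1), Physics (id 7, level 1).
Iteration 2: rows with parent in {5,7} -> Board (id 9, level 2).
Iteration 3: rows with parent in {9} -> All (id 12, level 3).
Iteration 4: no rows with parent in {12}; recursion stops.
SUM(level) = 0 + 1 + 1 + 2 + 3 = 7.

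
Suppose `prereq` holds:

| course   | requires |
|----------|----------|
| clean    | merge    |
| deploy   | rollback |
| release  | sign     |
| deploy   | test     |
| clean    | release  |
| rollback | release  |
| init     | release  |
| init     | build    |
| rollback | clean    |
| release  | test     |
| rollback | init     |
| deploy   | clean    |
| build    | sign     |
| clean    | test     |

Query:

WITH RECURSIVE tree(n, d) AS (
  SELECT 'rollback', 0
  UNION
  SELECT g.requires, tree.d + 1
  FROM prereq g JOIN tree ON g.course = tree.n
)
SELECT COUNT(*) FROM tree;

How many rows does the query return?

Base: (rollback, d=0).
Iteration 1: edges from {rollback} -> (clean, d=1), (init, d=1), (release, d=1).
Iteration 2: edges from {clean,init,release} -> (build, d=2), (merge, d=2), (release, d=2), (sign, d=2), (test, d=2). [UNION drops 2 duplicate row(s)]
Iteration 3: edges from {build,merge,release,sign,test} -> (sign, d=3), (test, d=3). [UNION drops 1 duplicate row(s)]
Iteration 4: no outgoing edges from {sign,test}; recursion stops.
Total rows emitted: 11.

11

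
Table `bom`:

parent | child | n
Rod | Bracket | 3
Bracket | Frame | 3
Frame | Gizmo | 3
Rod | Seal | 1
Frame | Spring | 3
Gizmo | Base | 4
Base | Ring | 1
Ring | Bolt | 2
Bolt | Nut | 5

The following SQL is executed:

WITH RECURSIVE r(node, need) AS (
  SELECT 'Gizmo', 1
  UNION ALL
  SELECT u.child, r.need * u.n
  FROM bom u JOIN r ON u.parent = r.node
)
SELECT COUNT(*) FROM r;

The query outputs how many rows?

5

Base: (Gizmo, need=1).
Iteration 1: components of {Gizmo} -> Base = 1*4 = 4.
Iteration 2: components of {Base} -> Ring = 4*1 = 4.
Iteration 3: components of {Ring} -> Bolt = 4*2 = 8.
Iteration 4: components of {Bolt} -> Nut = 8*5 = 40.
Iteration 5: no further components; recursion stops.
Total rows emitted: 5.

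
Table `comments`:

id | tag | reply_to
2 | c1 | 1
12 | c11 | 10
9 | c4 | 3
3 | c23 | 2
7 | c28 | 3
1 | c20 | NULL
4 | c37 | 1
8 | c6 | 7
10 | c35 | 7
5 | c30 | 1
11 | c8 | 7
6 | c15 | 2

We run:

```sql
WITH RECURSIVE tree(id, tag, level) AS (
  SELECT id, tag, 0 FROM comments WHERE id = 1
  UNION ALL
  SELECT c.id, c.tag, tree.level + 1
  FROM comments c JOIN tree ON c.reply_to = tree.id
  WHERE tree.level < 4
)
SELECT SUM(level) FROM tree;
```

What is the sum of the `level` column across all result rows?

25

Base: id=1 (c20) at level 0.
Iteration 1: rows with reply_to in {1} -> c1 (id 2, level 1), c37 (id 4, level 1), c30 (id 5, level 1).
Iteration 2: rows with reply_to in {2,4,5} -> c23 (id 3, level 2), c15 (id 6, level 2).
Iteration 3: rows with reply_to in {3,6} -> c28 (id 7, level 3), c4 (id 9, level 3).
Iteration 4: rows with reply_to in {7,9} -> c6 (id 8, level 4), c35 (id 10, level 4), c8 (id 11, level 4).
Iteration 5: level < 4 fails for all current rows; recursion stops.
SUM(level) = 0 + 1 + 1 + 1 + 2 + 2 + 3 + 3 + 4 + 4 + 4 = 25.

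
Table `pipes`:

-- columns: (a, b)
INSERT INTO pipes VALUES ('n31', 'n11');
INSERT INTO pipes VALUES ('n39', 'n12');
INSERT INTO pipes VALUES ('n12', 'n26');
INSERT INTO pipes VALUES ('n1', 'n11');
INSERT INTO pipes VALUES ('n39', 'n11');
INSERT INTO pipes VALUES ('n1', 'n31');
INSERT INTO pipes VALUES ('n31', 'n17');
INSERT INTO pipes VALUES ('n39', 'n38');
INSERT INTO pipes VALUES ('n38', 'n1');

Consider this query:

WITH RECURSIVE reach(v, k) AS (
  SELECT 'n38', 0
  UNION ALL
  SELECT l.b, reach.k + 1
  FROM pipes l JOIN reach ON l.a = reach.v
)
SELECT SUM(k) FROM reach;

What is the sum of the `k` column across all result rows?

Base: (n38, k=0).
Iteration 1: edges from {n38} -> (n1, k=1).
Iteration 2: edges from {n1} -> (n11, k=2), (n31, k=2).
Iteration 3: edges from {n11,n31} -> (n11, k=3), (n17, k=3).
Iteration 4: no outgoing edges from {n11,n17}; recursion stops.
SUM(k) = 0 + 1 + 2 + 2 + 3 + 3 = 11.

11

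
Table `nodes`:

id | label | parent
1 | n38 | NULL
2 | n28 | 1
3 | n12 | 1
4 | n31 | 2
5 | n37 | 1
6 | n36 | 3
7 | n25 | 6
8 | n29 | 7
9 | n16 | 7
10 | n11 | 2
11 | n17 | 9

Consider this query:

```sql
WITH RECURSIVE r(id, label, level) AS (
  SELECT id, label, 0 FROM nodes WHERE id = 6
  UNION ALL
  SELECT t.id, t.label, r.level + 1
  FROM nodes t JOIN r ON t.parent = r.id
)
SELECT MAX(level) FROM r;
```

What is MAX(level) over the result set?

Base: id=6 (n36) at level 0.
Iteration 1: rows with parent in {6} -> n25 (id 7, level 1).
Iteration 2: rows with parent in {7} -> n29 (id 8, level 2), n16 (id 9, level 2).
Iteration 3: rows with parent in {8,9} -> n17 (id 11, level 3).
Iteration 4: no rows with parent in {11}; recursion stops.
level values: 0, 1, 2, 2, 3; the maximum is 3.

3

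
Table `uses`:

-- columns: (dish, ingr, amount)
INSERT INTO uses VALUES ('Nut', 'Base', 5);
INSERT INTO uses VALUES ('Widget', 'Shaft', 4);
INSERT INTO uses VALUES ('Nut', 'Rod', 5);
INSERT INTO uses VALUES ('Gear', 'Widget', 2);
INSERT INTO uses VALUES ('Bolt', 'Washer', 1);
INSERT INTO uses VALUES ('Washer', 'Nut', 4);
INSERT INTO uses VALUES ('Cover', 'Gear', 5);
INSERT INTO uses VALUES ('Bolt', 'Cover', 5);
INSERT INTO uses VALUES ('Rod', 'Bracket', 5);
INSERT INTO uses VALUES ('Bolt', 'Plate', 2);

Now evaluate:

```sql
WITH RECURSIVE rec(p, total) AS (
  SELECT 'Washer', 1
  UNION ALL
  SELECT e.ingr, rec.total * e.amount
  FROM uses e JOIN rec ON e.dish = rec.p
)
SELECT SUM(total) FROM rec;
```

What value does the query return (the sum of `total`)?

145

Base: (Washer, total=1).
Iteration 1: components of {Washer} -> Nut = 1*4 = 4.
Iteration 2: components of {Nut} -> Base = 4*5 = 20, Rod = 4*5 = 20.
Iteration 3: components of {Base,Rod} -> Bracket = 20*5 = 100.
Iteration 4: no further components; recursion stops.
SUM(total) = 1 + 4 + 20 + 20 + 100 = 145.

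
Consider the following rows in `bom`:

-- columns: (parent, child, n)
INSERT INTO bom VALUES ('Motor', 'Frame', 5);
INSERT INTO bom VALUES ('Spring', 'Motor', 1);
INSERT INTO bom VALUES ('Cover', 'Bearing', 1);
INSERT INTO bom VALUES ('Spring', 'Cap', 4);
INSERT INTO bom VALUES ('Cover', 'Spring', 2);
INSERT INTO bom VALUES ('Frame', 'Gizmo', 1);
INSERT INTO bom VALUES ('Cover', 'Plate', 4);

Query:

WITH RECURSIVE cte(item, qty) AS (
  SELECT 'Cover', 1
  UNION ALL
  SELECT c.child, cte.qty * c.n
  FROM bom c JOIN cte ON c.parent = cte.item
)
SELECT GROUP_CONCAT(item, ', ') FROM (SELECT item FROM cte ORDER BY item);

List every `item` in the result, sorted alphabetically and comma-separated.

Base: (Cover, qty=1).
Iteration 1: components of {Cover} -> Bearing = 1*1 = 1, Plate = 1*4 = 4, Spring = 1*2 = 2.
Iteration 2: components of {Bearing,Plate,Spring} -> Cap = 2*4 = 8, Motor = 2*1 = 2.
Iteration 3: components of {Cap,Motor} -> Frame = 2*5 = 10.
Iteration 4: components of {Frame} -> Gizmo = 10*1 = 10.
Iteration 5: no further components; recursion stops.

Bearing, Cap, Cover, Frame, Gizmo, Motor, Plate, Spring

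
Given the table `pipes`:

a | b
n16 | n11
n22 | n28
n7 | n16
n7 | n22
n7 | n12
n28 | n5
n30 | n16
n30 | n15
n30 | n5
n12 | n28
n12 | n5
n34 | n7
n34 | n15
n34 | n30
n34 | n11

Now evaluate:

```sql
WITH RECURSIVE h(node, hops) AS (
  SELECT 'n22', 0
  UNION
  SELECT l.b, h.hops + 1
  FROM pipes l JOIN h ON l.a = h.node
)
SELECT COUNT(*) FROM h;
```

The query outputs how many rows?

Base: (n22, hops=0).
Iteration 1: edges from {n22} -> (n28, hops=1).
Iteration 2: edges from {n28} -> (n5, hops=2).
Iteration 3: no outgoing edges from {n5}; recursion stops.
Total rows emitted: 3.

3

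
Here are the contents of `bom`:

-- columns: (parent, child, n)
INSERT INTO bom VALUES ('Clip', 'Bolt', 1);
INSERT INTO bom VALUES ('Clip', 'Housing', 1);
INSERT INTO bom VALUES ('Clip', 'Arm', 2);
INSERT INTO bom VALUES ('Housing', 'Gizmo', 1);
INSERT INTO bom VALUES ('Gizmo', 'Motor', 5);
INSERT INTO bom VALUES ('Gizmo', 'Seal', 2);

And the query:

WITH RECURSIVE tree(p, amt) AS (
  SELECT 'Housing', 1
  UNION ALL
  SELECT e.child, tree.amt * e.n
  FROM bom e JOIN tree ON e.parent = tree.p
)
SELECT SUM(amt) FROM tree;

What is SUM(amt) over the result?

9

Base: (Housing, amt=1).
Iteration 1: components of {Housing} -> Gizmo = 1*1 = 1.
Iteration 2: components of {Gizmo} -> Motor = 1*5 = 5, Seal = 1*2 = 2.
Iteration 3: no further components; recursion stops.
SUM(amt) = 1 + 1 + 5 + 2 = 9.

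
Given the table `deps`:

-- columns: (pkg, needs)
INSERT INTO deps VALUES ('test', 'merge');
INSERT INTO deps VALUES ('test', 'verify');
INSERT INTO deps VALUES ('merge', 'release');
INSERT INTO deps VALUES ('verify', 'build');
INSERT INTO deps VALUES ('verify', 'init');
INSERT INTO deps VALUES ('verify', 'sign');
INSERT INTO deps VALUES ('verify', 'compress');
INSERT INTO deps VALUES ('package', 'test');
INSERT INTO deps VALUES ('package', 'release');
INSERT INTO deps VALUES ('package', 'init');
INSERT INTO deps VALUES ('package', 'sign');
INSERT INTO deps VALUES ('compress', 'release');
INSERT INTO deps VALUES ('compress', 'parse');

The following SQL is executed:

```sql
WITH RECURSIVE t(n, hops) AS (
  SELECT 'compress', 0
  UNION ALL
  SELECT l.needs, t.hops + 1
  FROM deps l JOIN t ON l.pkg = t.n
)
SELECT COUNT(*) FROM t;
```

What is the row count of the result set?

Base: (compress, hops=0).
Iteration 1: edges from {compress} -> (parse, hops=1), (release, hops=1).
Iteration 2: no outgoing edges from {parse,release}; recursion stops.
Total rows emitted: 3.

3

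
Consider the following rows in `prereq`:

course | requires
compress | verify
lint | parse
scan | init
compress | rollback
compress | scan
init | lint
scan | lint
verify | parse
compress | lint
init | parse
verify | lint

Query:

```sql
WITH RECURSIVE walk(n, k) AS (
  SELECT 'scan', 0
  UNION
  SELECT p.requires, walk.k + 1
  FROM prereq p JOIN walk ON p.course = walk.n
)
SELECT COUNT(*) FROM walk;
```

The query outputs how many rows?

6

Base: (scan, k=0).
Iteration 1: edges from {scan} -> (init, k=1), (lint, k=1).
Iteration 2: edges from {init,lint} -> (lint, k=2), (parse, k=2). [UNION drops 1 duplicate row(s)]
Iteration 3: edges from {lint,parse} -> (parse, k=3).
Iteration 4: no outgoing edges from {parse}; recursion stops.
Total rows emitted: 6.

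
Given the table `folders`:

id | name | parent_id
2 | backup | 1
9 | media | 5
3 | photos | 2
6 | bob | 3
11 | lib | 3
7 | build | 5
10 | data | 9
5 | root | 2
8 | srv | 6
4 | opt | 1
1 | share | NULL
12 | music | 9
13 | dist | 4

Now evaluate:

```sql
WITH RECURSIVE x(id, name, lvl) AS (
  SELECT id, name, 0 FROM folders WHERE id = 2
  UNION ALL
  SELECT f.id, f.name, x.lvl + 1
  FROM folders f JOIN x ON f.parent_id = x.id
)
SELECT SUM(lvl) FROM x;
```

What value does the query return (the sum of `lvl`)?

Base: id=2 (backup) at lvl 0.
Iteration 1: rows with parent_id in {2} -> photos (id 3, lvl 1), root (id 5, lvl 1).
Iteration 2: rows with parent_id in {3,5} -> bob (id 6, lvl 2), build (id 7, lvl 2), media (id 9, lvl 2), lib (id 11, lvl 2).
Iteration 3: rows with parent_id in {6,7,9,11} -> srv (id 8, lvl 3), data (id 10, lvl 3), music (id 12, lvl 3).
Iteration 4: no rows with parent_id in {8,10,12}; recursion stops.
SUM(lvl) = 0 + 1 + 1 + 2 + 2 + 2 + 2 + 3 + 3 + 3 = 19.

19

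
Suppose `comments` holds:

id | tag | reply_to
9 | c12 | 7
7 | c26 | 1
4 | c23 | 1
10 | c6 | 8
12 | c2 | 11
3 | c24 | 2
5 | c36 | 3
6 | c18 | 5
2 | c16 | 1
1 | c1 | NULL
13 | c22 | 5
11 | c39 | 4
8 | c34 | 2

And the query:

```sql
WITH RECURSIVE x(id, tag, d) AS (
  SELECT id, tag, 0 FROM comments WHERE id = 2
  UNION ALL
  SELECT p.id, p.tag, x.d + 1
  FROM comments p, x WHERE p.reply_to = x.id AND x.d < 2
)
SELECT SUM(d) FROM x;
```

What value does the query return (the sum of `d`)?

6

Base: id=2 (c16) at d 0.
Iteration 1: rows with reply_to in {2} -> c24 (id 3, d 1), c34 (id 8, d 1).
Iteration 2: rows with reply_to in {3,8} -> c36 (id 5, d 2), c6 (id 10, d 2).
Iteration 3: d < 2 fails for all current rows; recursion stops.
SUM(d) = 0 + 1 + 1 + 2 + 2 = 6.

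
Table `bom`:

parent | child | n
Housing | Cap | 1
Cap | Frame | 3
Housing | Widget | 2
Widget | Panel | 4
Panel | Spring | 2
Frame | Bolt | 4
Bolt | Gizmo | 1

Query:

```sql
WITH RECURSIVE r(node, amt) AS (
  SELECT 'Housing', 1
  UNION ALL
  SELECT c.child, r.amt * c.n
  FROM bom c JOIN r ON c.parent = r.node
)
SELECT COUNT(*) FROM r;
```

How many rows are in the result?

8

Base: (Housing, amt=1).
Iteration 1: components of {Housing} -> Cap = 1*1 = 1, Widget = 1*2 = 2.
Iteration 2: components of {Cap,Widget} -> Frame = 1*3 = 3, Panel = 2*4 = 8.
Iteration 3: components of {Frame,Panel} -> Bolt = 3*4 = 12, Spring = 8*2 = 16.
Iteration 4: components of {Bolt,Spring} -> Gizmo = 12*1 = 12.
Iteration 5: no further components; recursion stops.
Total rows emitted: 8.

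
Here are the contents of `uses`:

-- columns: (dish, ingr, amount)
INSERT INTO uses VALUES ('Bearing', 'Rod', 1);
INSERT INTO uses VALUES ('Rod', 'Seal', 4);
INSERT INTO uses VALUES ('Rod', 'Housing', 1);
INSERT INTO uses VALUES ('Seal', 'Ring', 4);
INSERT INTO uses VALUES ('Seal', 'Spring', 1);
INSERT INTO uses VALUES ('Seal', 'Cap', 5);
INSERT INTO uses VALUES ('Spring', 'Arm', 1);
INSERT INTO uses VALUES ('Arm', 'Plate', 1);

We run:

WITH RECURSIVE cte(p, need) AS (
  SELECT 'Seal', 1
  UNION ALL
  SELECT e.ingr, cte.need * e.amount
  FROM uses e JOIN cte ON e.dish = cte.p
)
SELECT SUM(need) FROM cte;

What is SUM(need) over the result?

13

Base: (Seal, need=1).
Iteration 1: components of {Seal} -> Cap = 1*5 = 5, Ring = 1*4 = 4, Spring = 1*1 = 1.
Iteration 2: components of {Cap,Ring,Spring} -> Arm = 1*1 = 1.
Iteration 3: components of {Arm} -> Plate = 1*1 = 1.
Iteration 4: no further components; recursion stops.
SUM(need) = 1 + 4 + 1 + 5 + 1 + 1 = 13.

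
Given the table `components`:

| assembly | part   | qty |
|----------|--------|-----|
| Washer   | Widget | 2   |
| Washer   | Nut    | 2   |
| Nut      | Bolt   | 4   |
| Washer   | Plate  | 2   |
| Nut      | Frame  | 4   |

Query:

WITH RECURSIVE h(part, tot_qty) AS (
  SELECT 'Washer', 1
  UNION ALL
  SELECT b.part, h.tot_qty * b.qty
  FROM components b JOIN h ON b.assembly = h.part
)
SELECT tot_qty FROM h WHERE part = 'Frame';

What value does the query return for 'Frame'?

8

Base: (Washer, tot_qty=1).
Iteration 1: components of {Washer} -> Nut = 1*2 = 2, Plate = 1*2 = 2, Widget = 1*2 = 2.
Iteration 2: components of {Nut,Plate,Widget} -> Bolt = 2*4 = 8, Frame = 2*4 = 8.
Iteration 3: no further components; recursion stops.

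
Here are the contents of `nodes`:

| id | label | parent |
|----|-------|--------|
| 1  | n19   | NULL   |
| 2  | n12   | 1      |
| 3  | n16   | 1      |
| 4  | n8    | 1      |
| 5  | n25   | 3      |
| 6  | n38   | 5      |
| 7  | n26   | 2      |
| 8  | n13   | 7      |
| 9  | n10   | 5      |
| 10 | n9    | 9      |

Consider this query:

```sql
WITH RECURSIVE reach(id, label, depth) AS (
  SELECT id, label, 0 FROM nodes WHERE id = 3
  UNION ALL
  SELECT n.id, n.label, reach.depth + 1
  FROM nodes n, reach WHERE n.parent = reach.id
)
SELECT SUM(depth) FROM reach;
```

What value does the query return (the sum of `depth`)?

8

Base: id=3 (n16) at depth 0.
Iteration 1: rows with parent in {3} -> n25 (id 5, depth 1).
Iteration 2: rows with parent in {5} -> n38 (id 6, depth 2), n10 (id 9, depth 2).
Iteration 3: rows with parent in {6,9} -> n9 (id 10, depth 3).
Iteration 4: no rows with parent in {10}; recursion stops.
SUM(depth) = 0 + 1 + 2 + 2 + 3 = 8.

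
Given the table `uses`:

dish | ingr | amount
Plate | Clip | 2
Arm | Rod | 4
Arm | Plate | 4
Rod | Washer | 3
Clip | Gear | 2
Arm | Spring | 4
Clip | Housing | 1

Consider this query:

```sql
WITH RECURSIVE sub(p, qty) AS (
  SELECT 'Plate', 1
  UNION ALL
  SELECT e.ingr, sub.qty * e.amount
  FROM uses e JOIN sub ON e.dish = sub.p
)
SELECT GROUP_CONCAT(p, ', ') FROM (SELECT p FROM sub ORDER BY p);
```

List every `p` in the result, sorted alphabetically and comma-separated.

Clip, Gear, Housing, Plate

Base: (Plate, qty=1).
Iteration 1: components of {Plate} -> Clip = 1*2 = 2.
Iteration 2: components of {Clip} -> Gear = 2*2 = 4, Housing = 2*1 = 2.
Iteration 3: no further components; recursion stops.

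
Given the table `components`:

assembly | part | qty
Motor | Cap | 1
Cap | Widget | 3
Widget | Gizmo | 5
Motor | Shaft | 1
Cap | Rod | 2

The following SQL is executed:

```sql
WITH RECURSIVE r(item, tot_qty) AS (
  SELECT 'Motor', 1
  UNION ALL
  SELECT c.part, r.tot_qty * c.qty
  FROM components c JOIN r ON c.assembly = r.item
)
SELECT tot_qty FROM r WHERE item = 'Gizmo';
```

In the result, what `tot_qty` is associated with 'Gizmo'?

Base: (Motor, tot_qty=1).
Iteration 1: components of {Motor} -> Cap = 1*1 = 1, Shaft = 1*1 = 1.
Iteration 2: components of {Cap,Shaft} -> Rod = 1*2 = 2, Widget = 1*3 = 3.
Iteration 3: components of {Rod,Widget} -> Gizmo = 3*5 = 15.
Iteration 4: no further components; recursion stops.

15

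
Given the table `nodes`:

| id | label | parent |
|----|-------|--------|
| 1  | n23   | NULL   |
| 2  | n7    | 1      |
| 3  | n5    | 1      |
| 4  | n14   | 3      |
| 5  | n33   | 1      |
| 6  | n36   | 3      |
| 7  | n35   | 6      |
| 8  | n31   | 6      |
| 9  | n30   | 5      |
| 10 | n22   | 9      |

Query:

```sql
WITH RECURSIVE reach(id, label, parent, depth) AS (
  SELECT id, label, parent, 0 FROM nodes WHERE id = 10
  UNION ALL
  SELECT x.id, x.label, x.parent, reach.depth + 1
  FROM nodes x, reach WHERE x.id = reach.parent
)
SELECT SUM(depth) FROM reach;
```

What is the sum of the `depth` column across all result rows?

Base: id=10 (n22), parent=9, depth 0.
Iteration 1: join on id=9 -> n30 (id 9, parent=5, depth 1).
Iteration 2: join on id=5 -> n33 (id 5, parent=1, depth 2).
Iteration 3: join on id=1 -> n23 (id 1, parent=NULL, depth 3).
Iteration 4: parent is NULL; no match; recursion stops.
SUM(depth) = 0 + 1 + 2 + 3 = 6.

6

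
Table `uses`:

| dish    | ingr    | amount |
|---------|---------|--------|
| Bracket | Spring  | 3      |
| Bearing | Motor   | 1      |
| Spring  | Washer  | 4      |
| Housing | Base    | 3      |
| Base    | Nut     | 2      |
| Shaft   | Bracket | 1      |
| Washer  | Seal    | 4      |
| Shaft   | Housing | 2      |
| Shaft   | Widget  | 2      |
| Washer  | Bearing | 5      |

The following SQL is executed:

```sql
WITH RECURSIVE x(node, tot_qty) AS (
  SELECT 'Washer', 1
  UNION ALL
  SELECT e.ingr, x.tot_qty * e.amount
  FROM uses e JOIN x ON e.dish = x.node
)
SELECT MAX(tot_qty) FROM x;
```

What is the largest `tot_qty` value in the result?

Base: (Washer, tot_qty=1).
Iteration 1: components of {Washer} -> Bearing = 1*5 = 5, Seal = 1*4 = 4.
Iteration 2: components of {Bearing,Seal} -> Motor = 5*1 = 5.
Iteration 3: no further components; recursion stops.
tot_qty values: 1, 5, 4, 5; the maximum is 5.

5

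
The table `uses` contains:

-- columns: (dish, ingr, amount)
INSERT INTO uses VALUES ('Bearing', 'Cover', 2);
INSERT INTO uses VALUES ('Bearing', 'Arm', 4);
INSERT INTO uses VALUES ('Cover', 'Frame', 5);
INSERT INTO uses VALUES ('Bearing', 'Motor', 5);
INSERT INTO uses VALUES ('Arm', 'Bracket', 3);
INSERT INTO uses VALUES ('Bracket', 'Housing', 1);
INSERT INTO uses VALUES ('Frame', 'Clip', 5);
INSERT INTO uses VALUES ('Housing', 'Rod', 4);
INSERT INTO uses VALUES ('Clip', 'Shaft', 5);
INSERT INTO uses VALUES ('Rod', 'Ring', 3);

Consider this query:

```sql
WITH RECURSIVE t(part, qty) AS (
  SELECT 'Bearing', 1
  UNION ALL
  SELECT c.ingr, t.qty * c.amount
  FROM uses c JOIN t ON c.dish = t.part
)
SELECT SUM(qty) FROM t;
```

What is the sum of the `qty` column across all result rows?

538

Base: (Bearing, qty=1).
Iteration 1: components of {Bearing} -> Arm = 1*4 = 4, Cover = 1*2 = 2, Motor = 1*5 = 5.
Iteration 2: components of {Arm,Cover,Motor} -> Bracket = 4*3 = 12, Frame = 2*5 = 10.
Iteration 3: components of {Bracket,Frame} -> Clip = 10*5 = 50, Housing = 12*1 = 12.
Iteration 4: components of {Clip,Housing} -> Rod = 12*4 = 48, Shaft = 50*5 = 250.
Iteration 5: components of {Rod,Shaft} -> Ring = 48*3 = 144.
Iteration 6: no further components; recursion stops.
SUM(qty) = 1 + 2 + 4 + 5 + 10 + 12 + 50 + 12 + 250 + 48 + 144 = 538.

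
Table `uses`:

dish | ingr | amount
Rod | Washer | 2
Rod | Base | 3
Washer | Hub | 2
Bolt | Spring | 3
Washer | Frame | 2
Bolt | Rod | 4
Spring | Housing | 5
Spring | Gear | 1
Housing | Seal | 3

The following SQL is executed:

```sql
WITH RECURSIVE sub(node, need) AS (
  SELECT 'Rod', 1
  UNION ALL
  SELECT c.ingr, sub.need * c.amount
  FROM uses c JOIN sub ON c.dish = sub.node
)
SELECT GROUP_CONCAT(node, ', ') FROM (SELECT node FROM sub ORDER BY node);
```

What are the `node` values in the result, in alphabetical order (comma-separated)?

Base: (Rod, need=1).
Iteration 1: components of {Rod} -> Base = 1*3 = 3, Washer = 1*2 = 2.
Iteration 2: components of {Base,Washer} -> Frame = 2*2 = 4, Hub = 2*2 = 4.
Iteration 3: no further components; recursion stops.

Base, Frame, Hub, Rod, Washer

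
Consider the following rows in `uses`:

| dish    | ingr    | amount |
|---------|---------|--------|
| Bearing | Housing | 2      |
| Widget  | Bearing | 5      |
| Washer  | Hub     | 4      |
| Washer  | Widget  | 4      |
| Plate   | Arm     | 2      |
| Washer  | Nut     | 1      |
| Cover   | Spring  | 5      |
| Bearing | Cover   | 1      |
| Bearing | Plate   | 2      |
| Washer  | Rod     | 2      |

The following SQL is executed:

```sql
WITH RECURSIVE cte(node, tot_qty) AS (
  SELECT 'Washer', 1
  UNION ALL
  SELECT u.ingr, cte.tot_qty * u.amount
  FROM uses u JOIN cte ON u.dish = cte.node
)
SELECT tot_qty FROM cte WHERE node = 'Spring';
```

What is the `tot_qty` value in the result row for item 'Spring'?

Base: (Washer, tot_qty=1).
Iteration 1: components of {Washer} -> Hub = 1*4 = 4, Nut = 1*1 = 1, Rod = 1*2 = 2, Widget = 1*4 = 4.
Iteration 2: components of {Hub,Nut,Rod,Widget} -> Bearing = 4*5 = 20.
Iteration 3: components of {Bearing} -> Cover = 20*1 = 20, Housing = 20*2 = 40, Plate = 20*2 = 40.
Iteration 4: components of {Cover,Housing,Plate} -> Arm = 40*2 = 80, Spring = 20*5 = 100.
Iteration 5: no further components; recursion stops.

100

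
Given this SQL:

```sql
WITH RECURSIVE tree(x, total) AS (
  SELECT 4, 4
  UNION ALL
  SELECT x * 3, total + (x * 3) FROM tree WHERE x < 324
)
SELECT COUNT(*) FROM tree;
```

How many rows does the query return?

5

Base: x=4, total=4.
Iteration 1: 4 < 324 holds -> x = 4 * 3 = 12, total = 4 + 12 = 16.
Iteration 2: 12 < 324 holds -> x = 12 * 3 = 36, total = 16 + 36 = 52.
Iteration 3: 36 < 324 holds -> x = 36 * 3 = 108, total = 52 + 108 = 160.
Iteration 4: 108 < 324 holds -> x = 108 * 3 = 324, total = 160 + 324 = 484.
Iteration 5: 324 < 324 fails; recursion stops.
Total rows emitted: 5.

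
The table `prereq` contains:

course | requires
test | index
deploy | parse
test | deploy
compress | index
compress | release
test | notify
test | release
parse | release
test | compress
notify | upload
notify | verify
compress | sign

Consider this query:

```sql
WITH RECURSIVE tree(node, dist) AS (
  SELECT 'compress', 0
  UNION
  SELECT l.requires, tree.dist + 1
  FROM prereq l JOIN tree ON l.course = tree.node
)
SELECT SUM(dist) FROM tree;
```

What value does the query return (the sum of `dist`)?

Base: (compress, dist=0).
Iteration 1: edges from {compress} -> (index, dist=1), (release, dist=1), (sign, dist=1).
Iteration 2: no outgoing edges from {index,release,sign}; recursion stops.
SUM(dist) = 0 + 1 + 1 + 1 = 3.

3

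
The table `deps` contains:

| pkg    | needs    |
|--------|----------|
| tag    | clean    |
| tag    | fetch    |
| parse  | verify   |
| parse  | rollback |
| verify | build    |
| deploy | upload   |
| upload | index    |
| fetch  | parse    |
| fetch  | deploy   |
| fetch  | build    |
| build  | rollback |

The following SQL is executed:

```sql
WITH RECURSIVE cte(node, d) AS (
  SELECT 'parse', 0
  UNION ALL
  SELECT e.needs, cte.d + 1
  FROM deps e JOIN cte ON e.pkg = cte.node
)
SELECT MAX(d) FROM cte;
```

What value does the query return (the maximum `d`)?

3

Base: (parse, d=0).
Iteration 1: edges from {parse} -> (rollback, d=1), (verify, d=1).
Iteration 2: edges from {rollback,verify} -> (build, d=2).
Iteration 3: edges from {build} -> (rollback, d=3).
Iteration 4: no outgoing edges from {rollback}; recursion stops.
d values: 0, 1, 1, 2, 3; the maximum is 3.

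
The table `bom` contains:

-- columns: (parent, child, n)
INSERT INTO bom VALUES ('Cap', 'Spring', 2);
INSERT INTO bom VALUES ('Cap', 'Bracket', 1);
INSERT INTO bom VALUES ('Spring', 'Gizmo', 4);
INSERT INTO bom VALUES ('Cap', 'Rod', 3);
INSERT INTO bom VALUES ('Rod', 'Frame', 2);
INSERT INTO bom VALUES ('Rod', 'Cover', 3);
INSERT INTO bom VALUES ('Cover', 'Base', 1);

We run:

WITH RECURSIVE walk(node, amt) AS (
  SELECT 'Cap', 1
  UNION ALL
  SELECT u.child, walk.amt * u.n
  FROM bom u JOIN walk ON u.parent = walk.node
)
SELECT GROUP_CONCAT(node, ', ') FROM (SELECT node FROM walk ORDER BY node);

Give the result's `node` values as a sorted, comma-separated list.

Base: (Cap, amt=1).
Iteration 1: components of {Cap} -> Bracket = 1*1 = 1, Rod = 1*3 = 3, Spring = 1*2 = 2.
Iteration 2: components of {Bracket,Rod,Spring} -> Cover = 3*3 = 9, Frame = 3*2 = 6, Gizmo = 2*4 = 8.
Iteration 3: components of {Cover,Frame,Gizmo} -> Base = 9*1 = 9.
Iteration 4: no further components; recursion stops.

Base, Bracket, Cap, Cover, Frame, Gizmo, Rod, Spring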